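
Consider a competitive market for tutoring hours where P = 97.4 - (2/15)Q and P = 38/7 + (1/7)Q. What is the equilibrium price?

Set the two price expressions equal: 97.4 - (2/15)Q = 38/7 + (1/7)Q.
3219/35 = (29/105)Q, so Q* = 333.
P* = 97.4 − (2/15)(333) = 53.

P* = 53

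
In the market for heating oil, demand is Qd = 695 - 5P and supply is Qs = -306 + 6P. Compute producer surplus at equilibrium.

Equilibrium: 695 - 5P = -306 + 6P gives P* = 91, Q* = 240.
Supply starts at P = 51 (where Qs = 0).
PS = ½(91 − 51)(240) = 4800.

Producer surplus = 4800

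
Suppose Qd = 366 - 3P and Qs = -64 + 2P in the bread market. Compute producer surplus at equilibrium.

Equilibrium: 366 - 3P = -64 + 2P gives P* = 86, Q* = 108.
Supply starts at P = 32 (where Qs = 0).
PS = ½(86 − 32)(108) = 2916.

Producer surplus = 2916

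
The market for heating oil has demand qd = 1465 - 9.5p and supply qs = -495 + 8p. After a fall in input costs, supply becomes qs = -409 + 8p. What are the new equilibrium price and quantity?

p' = 3748/35, q' = 15669/35

Original equilibrium: p* = 112, q* = 401.
New equilibrium: 1465 - 9.5p = -409 + 8p, so 1874 = 17.5p and p' = 3748/35; q' = 1465 − 9.5(3748/35) = 15669/35.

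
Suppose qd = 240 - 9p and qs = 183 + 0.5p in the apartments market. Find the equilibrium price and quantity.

Set qd = qs: 240 - 9p = 183 + 0.5p.
57 = 9.5p, so p* = 6.
q* = 240 − 9(6) = 186.

p* = 6, q* = 186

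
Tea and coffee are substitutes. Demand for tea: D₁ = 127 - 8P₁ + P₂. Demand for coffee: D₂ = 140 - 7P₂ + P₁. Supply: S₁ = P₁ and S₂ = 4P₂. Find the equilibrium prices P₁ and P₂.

P₁ = 1537/98, P₂ = 1387/98

Market 1: 127 - 8P₁ + P₂ = P₁ → 9P₁ - P₂ = 127.
Market 2: 11P₂ - P₁ = 140.
Eliminating P₂: 11×(1) + 1×(2) gives 98P₁ = 1537, so P₁ = 1537/98.
Back-substitute into (2): P₂ = (140 + 1×1537/98) / 11 = 1387/98.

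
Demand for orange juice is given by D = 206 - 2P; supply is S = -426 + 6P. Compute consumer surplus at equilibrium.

Consumer surplus = 576

Equilibrium: 206 - 2P = -426 + 6P gives P* = 79, Q* = 48.
Demand choke price (D = 0): P = 103.
CS = ½(103 − 79)(48) = 576.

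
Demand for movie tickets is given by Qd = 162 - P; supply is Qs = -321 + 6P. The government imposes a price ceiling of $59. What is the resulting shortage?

Equilibrium price would be P* = 69, so the ceiling at 59 binds.
At P = 59: Qd = 162 − 1(59) = 103, Qs = -321 + 6(59) = 33.
Shortage = 103 − 33 = 70.

Shortage = 70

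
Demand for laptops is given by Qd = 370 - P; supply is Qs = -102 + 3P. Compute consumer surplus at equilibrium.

Equilibrium: 370 - P = -102 + 3P gives P* = 118, Q* = 252.
Demand choke price (Qd = 0): P = 370.
CS = ½(370 − 118)(252) = 31752.

Consumer surplus = 31752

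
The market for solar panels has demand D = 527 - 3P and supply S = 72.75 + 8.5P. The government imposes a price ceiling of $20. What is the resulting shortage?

Shortage = 224.25

Equilibrium price would be P* = 39.5, so the ceiling at 20 binds.
At P = 20: D = 527 − 3(20) = 467, S = 72.75 + 8.5(20) = 242.75.
Shortage = 467 − 242.75 = 224.25.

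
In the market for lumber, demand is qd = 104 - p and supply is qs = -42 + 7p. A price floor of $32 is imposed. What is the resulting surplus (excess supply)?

Equilibrium price would be p* = 18.25, so the floor at 32 binds.
At p = 32: qd = 72, qs = 182.
Surplus = 182 − 72 = 110.

Surplus = 110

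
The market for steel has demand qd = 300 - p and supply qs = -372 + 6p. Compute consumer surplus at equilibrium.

Consumer surplus = 20808

Equilibrium: 300 - p = -372 + 6p gives p* = 96, q* = 204.
Demand choke price (qd = 0): p = 300.
CS = ½(300 − 96)(204) = 20808.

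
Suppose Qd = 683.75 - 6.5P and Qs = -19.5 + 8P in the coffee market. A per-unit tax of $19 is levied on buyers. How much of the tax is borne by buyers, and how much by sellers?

Pre-tax equilibrium: P* = 48.5, Q* = 368.5.
Tax on buyers shifts demand to Qd = 683.75 − 6.5(P + 19) = 560.25 - 6.5P.
560.25 - 6.5P = -19.5 + 8P gives seller price Ps = 2319/58; buyers pay Pb = 2319/58 + 19 = 3421/58.
New quantity: Q = 683.75 − 6.5(3421/58) = 17421/58.
Buyer burden = 3421/58 − 48.5 = 304/29; seller burden = 48.5 − 2319/58 = 247/29.

Buyers bear 304/29, sellers bear 247/29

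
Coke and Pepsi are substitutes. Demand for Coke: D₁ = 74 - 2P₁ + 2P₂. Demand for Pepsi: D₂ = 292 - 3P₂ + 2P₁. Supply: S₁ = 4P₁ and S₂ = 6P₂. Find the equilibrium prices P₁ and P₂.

P₁ = 25, P₂ = 38

Market 1: 74 - 2P₁ + 2P₂ = 4P₁ → 6P₁ - 2P₂ = 74.
Market 2: 9P₂ - 2P₁ = 292.
Eliminating P₂: 9×(1) + 2×(2) gives 50P₁ = 1250, so P₁ = 25.
Back-substitute into (2): P₂ = (292 + 2×25) / 9 = 38.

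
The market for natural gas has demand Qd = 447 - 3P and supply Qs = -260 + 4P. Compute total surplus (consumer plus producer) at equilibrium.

Equilibrium: 447 - 3P = -260 + 4P gives P* = 101, Q* = 144.
Demand choke price: P = 149; supply starts at P = 65.
CS = ½(149 − 101)(144) = 3456; PS = ½(101 − 65)(144) = 2592.

Total surplus = 6048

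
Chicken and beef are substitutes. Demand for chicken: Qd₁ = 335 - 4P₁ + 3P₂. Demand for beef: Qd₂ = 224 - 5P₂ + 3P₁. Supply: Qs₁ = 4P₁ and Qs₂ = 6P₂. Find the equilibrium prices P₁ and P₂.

Market 1: 335 - 4P₁ + 3P₂ = 4P₁ → 8P₁ - 3P₂ = 335.
Market 2: 11P₂ - 3P₁ = 224.
Eliminating P₂: 11×(1) + 3×(2) gives 79P₁ = 4357, so P₁ = 4357/79.
Back-substitute into (2): P₂ = (224 + 3×4357/79) / 11 = 2797/79.

P₁ = 4357/79, P₂ = 2797/79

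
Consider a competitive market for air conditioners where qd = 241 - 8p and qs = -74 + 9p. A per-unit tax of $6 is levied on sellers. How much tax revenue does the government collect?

Tax revenue = 6870/17

Pre-tax equilibrium: p* = 315/17, q* = 1577/17.
Tax on sellers shifts supply to qs = -74 + 9(p − 6) = -128 + 9p.
241 - 8p = -128 + 9p gives buyer price pb = 369/17; sellers receive ps = 369/17 − 6 = 267/17.
New quantity: q = 241 − 8(369/17) = 1145/17.
Revenue = 6 × 1145/17 = 6870/17.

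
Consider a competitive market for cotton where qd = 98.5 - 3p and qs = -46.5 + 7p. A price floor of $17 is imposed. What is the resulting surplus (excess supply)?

Equilibrium price would be p* = 14.5, so the floor at 17 binds.
At p = 17: qd = 47.5, qs = 72.5.
Surplus = 72.5 − 47.5 = 25.

Surplus = 25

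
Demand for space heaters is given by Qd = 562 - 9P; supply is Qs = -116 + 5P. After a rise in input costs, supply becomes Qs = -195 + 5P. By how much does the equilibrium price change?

ΔP = 79/14

Original equilibrium: P* = 339/7, Q* = 883/7.
New equilibrium: 562 - 9P = -195 + 5P, so 757 = 14P and P' = 757/14; Q' = 562 − 9(757/14) = 1055/14.
Change in price: 757/14 − 339/7 = 79/14.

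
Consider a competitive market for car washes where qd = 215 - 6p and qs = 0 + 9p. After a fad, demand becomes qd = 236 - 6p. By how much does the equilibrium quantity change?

Δq = 12.6

Original equilibrium: p* = 43/3, q* = 129.
New equilibrium: 236 - 6p = 0 + 9p, so 236 = 15p and p' = 236/15; q' = 236 − 6(236/15) = 141.6.
Change in quantity: 141.6 − 129 = 12.6.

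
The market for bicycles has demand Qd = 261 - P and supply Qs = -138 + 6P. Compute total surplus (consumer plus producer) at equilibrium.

Total surplus = 24276

Equilibrium: 261 - P = -138 + 6P gives P* = 57, Q* = 204.
Demand choke price: P = 261; supply starts at P = 23.
CS = ½(261 − 57)(204) = 20808; PS = ½(57 − 23)(204) = 3468.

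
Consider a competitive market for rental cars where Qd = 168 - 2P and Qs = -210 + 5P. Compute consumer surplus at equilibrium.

Equilibrium: 168 - 2P = -210 + 5P gives P* = 54, Q* = 60.
Demand choke price (Qd = 0): P = 84.
CS = ½(84 − 54)(60) = 900.

Consumer surplus = 900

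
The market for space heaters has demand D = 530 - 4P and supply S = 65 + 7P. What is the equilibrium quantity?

Q* = 3970/11

Set D = S: 530 - 4P = 65 + 7P.
465 = 11P, so P* = 465/11.
Q* = 530 − 4(465/11) = 3970/11.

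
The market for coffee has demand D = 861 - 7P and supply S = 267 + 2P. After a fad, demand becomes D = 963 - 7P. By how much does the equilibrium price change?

ΔP = 34/3

Original equilibrium: P* = 66, Q* = 399.
New equilibrium: 963 - 7P = 267 + 2P, so 696 = 9P and P' = 232/3; Q' = 963 − 7(232/3) = 1265/3.
Change in price: 232/3 − 66 = 34/3.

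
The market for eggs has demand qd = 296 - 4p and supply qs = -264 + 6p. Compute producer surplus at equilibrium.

Equilibrium: 296 - 4p = -264 + 6p gives p* = 56, q* = 72.
Supply starts at p = 44 (where qs = 0).
PS = ½(56 − 44)(72) = 432.

Producer surplus = 432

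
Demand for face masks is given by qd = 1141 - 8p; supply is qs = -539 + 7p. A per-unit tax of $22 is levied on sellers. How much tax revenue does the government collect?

Pre-tax equilibrium: p* = 112, q* = 245.
Tax on sellers shifts supply to qs = -539 + 7(p − 22) = -693 + 7p.
1141 - 8p = -693 + 7p gives buyer price pb = 1834/15; sellers receive ps = 1834/15 − 22 = 1504/15.
New quantity: q = 1141 − 8(1834/15) = 2443/15.
Revenue = 22 × 2443/15 = 53746/15.

Tax revenue = 53746/15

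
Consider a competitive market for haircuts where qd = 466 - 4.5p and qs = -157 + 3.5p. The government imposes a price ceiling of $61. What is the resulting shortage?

Shortage = 135

Equilibrium price would be p* = 77.875, so the ceiling at 61 binds.
At p = 61: qd = 466 − 4.5(61) = 191.5, qs = -157 + 3.5(61) = 56.5.
Shortage = 191.5 − 56.5 = 135.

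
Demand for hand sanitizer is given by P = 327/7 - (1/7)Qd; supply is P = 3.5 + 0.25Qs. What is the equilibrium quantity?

Set the two price expressions equal: 327/7 - (1/7)Q = 3.5 + 0.25Q.
605/14 = (11/28)Q, so Q* = 110.
P* = 327/7 − (1/7)(110) = 31.

Q* = 110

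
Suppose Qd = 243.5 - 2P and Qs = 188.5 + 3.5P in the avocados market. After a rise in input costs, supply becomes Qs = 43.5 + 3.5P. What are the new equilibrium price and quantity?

P' = 400/11, Q' = 3757/22

Original equilibrium: P* = 10, Q* = 223.5.
New equilibrium: 243.5 - 2P = 43.5 + 3.5P, so 200 = 5.5P and P' = 400/11; Q' = 243.5 − 2(400/11) = 3757/22.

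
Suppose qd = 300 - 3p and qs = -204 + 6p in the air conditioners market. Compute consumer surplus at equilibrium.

Equilibrium: 300 - 3p = -204 + 6p gives p* = 56, q* = 132.
Demand choke price (qd = 0): p = 100.
CS = ½(100 − 56)(132) = 2904.

Consumer surplus = 2904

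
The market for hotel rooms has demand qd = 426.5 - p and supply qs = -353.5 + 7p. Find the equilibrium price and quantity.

Set qd = qs: 426.5 - p = -353.5 + 7p.
780 = 8p, so p* = 97.5.
q* = 426.5 − 1(97.5) = 329.

p* = 97.5, q* = 329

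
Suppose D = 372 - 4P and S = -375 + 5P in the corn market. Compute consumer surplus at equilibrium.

Consumer surplus = 200

Equilibrium: 372 - 4P = -375 + 5P gives P* = 83, Q* = 40.
Demand choke price (D = 0): P = 93.
CS = ½(93 − 83)(40) = 200.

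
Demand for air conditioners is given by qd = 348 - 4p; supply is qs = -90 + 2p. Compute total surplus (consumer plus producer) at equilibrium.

Equilibrium: 348 - 4p = -90 + 2p gives p* = 73, q* = 56.
Demand choke price: p = 87; supply starts at p = 45.
CS = ½(87 − 73)(56) = 392; PS = ½(73 − 45)(56) = 784.

Total surplus = 1176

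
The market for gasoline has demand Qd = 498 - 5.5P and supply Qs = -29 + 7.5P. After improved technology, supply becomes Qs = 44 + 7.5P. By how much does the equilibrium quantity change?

ΔQ = 803/26

Original equilibrium: P* = 527/13, Q* = 7151/26.
New equilibrium: 498 - 5.5P = 44 + 7.5P, so 454 = 13P and P' = 454/13; Q' = 498 − 5.5(454/13) = 3977/13.
Change in quantity: 3977/13 − 7151/26 = 803/26.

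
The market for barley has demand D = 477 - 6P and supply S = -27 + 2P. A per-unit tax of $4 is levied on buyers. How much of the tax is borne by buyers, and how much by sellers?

Pre-tax equilibrium: P* = 63, Q* = 99.
Tax on buyers shifts demand to D = 477 − 6(P + 4) = 453 - 6P.
453 - 6P = -27 + 2P gives seller price Ps = 60; buyers pay Pb = 60 + 4 = 64.
New quantity: Q = 477 − 6(64) = 93.
Buyer burden = 64 − 63 = 1; seller burden = 63 − 60 = 3.

Buyers bear $1, sellers bear $3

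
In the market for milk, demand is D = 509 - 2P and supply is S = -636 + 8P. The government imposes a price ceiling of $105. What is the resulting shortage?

Shortage = 95

Equilibrium price would be P* = 114.5, so the ceiling at 105 binds.
At P = 105: D = 509 − 2(105) = 299, S = -636 + 8(105) = 204.
Shortage = 299 − 204 = 95.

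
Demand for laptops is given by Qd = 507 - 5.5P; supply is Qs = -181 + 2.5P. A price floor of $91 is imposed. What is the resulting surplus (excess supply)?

Surplus = 40

Equilibrium price would be P* = 86, so the floor at 91 binds.
At P = 91: Qd = 6.5, Qs = 46.5.
Surplus = 46.5 − 6.5 = 40.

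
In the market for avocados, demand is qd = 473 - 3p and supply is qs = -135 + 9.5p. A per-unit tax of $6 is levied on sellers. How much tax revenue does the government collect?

Pre-tax equilibrium: p* = 48.64, q* = 327.08.
Tax on sellers shifts supply to qs = -135 + 9.5(p − 6) = -192 + 9.5p.
473 - 3p = -192 + 9.5p gives buyer price pb = 53.2; sellers receive ps = 53.2 − 6 = 47.2.
New quantity: q = 473 − 3(53.2) = 313.4.
Revenue = 6 × 313.4 = 1880.4.

Tax revenue = 1880.4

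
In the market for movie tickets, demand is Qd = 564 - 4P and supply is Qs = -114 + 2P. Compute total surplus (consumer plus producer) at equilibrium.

Total surplus = 4704

Equilibrium: 564 - 4P = -114 + 2P gives P* = 113, Q* = 112.
Demand choke price: P = 141; supply starts at P = 57.
CS = ½(141 − 113)(112) = 1568; PS = ½(113 − 57)(112) = 3136.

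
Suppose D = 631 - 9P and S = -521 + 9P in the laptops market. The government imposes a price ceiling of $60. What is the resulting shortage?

Equilibrium price would be P* = 64, so the ceiling at 60 binds.
At P = 60: D = 631 − 9(60) = 91, S = -521 + 9(60) = 19.
Shortage = 91 − 19 = 72.

Shortage = 72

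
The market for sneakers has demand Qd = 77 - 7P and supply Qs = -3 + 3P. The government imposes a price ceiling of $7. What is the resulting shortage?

Equilibrium price would be P* = 8, so the ceiling at 7 binds.
At P = 7: Qd = 77 − 7(7) = 28, Qs = -3 + 3(7) = 18.
Shortage = 28 − 18 = 10.

Shortage = 10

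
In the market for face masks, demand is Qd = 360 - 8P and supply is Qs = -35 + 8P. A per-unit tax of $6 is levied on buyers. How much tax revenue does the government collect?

Pre-tax equilibrium: P* = 24.6875, Q* = 162.5.
Tax on buyers shifts demand to Qd = 360 − 8(P + 6) = 312 - 8P.
312 - 8P = -35 + 8P gives seller price Ps = 21.6875; buyers pay Pb = 21.6875 + 6 = 27.6875.
New quantity: Q = 360 − 8(27.6875) = 138.5.
Revenue = 6 × 138.5 = 831.

Tax revenue = 831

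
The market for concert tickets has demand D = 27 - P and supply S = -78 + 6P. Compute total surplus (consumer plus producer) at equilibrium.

Equilibrium: 27 - P = -78 + 6P gives P* = 15, Q* = 12.
Demand choke price: P = 27; supply starts at P = 13.
CS = ½(27 − 15)(12) = 72; PS = ½(15 − 13)(12) = 12.

Total surplus = 84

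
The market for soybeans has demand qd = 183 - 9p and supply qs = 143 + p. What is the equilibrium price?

Set qd = qs: 183 - 9p = 143 + p.
40 = 10p, so p* = 4.
q* = 183 − 9(4) = 147.

p* = 4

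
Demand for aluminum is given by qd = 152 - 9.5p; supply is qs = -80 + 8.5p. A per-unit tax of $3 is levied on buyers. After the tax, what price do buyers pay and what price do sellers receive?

Pre-tax equilibrium: p* = 116/9, q* = 266/9.
Tax on buyers shifts demand to qd = 152 − 9.5(p + 3) = 123.5 - 9.5p.
123.5 - 9.5p = -80 + 8.5p gives seller price ps = 407/36; buyers pay pb = 407/36 + 3 = 515/36.
New quantity: q = 152 − 9.5(515/36) = 1159/72.

Buyers pay 515/36, sellers receive 407/36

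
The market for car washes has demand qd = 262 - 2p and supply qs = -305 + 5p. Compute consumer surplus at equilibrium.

Consumer surplus = 2500

Equilibrium: 262 - 2p = -305 + 5p gives p* = 81, q* = 100.
Demand choke price (qd = 0): p = 131.
CS = ½(131 − 81)(100) = 2500.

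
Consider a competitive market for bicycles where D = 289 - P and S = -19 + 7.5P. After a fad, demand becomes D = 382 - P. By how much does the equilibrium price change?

Original equilibrium: P* = 616/17, Q* = 4297/17.
New equilibrium: 382 - P = -19 + 7.5P, so 401 = 8.5P and P' = 802/17; Q' = 382 − 1(802/17) = 5692/17.
Change in price: 802/17 − 616/17 = 186/17.

ΔP = 186/17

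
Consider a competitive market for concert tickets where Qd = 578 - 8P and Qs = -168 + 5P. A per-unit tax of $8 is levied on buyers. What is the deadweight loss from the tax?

Pre-tax equilibrium: P* = 746/13, Q* = 1546/13.
Tax on buyers shifts demand to Qd = 578 − 8(P + 8) = 514 - 8P.
514 - 8P = -168 + 5P gives seller price Ps = 682/13; buyers pay Pb = 682/13 + 8 = 786/13.
New quantity: Q = 578 − 8(786/13) = 1226/13.
DWL = ½ × 8 × (1546/13 − 1226/13) = 1280/13.

Deadweight loss = 1280/13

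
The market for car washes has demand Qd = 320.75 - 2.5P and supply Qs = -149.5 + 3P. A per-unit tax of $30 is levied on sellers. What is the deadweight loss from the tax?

Pre-tax equilibrium: P* = 85.5, Q* = 107.
Tax on sellers shifts supply to Qs = -149.5 + 3(P − 30) = -239.5 + 3P.
320.75 - 2.5P = -239.5 + 3P gives buyer price Pb = 2241/22; sellers receive Ps = 2241/22 − 30 = 1581/22.
New quantity: Q = 320.75 − 2.5(2241/22) = 727/11.
DWL = ½ × 30 × (107 − 727/11) = 6750/11.

Deadweight loss = 6750/11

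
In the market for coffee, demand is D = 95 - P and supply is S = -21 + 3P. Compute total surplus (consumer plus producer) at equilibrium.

Equilibrium: 95 - P = -21 + 3P gives P* = 29, Q* = 66.
Demand choke price: P = 95; supply starts at P = 7.
CS = ½(95 − 29)(66) = 2178; PS = ½(29 − 7)(66) = 726.

Total surplus = 2904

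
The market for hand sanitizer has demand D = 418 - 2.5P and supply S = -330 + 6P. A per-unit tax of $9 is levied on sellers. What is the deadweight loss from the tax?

Deadweight loss = 1215/17

Pre-tax equilibrium: P* = 88, Q* = 198.
Tax on sellers shifts supply to S = -330 + 6(P − 9) = -384 + 6P.
418 - 2.5P = -384 + 6P gives buyer price Pb = 1604/17; sellers receive Ps = 1604/17 − 9 = 1451/17.
New quantity: Q = 418 − 2.5(1604/17) = 3096/17.
DWL = ½ × 9 × (198 − 3096/17) = 1215/17.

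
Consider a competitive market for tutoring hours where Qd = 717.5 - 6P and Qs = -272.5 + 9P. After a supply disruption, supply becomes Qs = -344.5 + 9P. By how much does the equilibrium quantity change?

ΔQ = -28.8

Original equilibrium: P* = 66, Q* = 321.5.
New equilibrium: 717.5 - 6P = -344.5 + 9P, so 1062 = 15P and P' = 70.8; Q' = 717.5 − 6(70.8) = 292.7.
Change in quantity: 292.7 − 321.5 = -28.8.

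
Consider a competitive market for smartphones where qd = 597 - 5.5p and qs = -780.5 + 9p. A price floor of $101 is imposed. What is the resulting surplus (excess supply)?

Surplus = 87

Equilibrium price would be p* = 95, so the floor at 101 binds.
At p = 101: qd = 41.5, qs = 128.5.
Surplus = 128.5 − 41.5 = 87.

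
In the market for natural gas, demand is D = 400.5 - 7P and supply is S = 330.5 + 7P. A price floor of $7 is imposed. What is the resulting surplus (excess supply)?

Surplus = 28

Equilibrium price would be P* = 5, so the floor at 7 binds.
At P = 7: D = 351.5, S = 379.5.
Surplus = 379.5 − 351.5 = 28.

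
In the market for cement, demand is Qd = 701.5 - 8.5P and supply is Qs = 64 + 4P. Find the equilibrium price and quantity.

P* = 51, Q* = 268

Set Qd = Qs: 701.5 - 8.5P = 64 + 4P.
637.5 = 12.5P, so P* = 51.
Q* = 701.5 − 8.5(51) = 268.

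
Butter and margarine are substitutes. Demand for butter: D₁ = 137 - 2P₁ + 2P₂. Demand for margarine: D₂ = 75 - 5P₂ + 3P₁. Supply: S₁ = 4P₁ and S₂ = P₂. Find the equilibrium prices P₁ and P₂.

P₁ = 32.4, P₂ = 28.7

Market 1: 137 - 2P₁ + 2P₂ = 4P₁ → 6P₁ - 2P₂ = 137.
Market 2: 6P₂ - 3P₁ = 75.
Eliminating P₂: 6×(1) + 2×(2) gives 30P₁ = 972, so P₁ = 32.4.
Back-substitute into (2): P₂ = (75 + 3×32.4) / 6 = 28.7.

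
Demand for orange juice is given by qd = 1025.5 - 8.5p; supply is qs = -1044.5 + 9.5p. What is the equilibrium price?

p* = 115

Set qd = qs: 1025.5 - 8.5p = -1044.5 + 9.5p.
2070 = 18p, so p* = 115.
q* = 1025.5 − 8.5(115) = 48.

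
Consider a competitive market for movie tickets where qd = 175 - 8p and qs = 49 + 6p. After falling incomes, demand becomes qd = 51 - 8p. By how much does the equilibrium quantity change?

Original equilibrium: p* = 9, q* = 103.
New equilibrium: 51 - 8p = 49 + 6p, so 2 = 14p and p' = 1/7; q' = 51 − 8(1/7) = 349/7.
Change in quantity: 349/7 − 103 = -372/7.

Δq = -372/7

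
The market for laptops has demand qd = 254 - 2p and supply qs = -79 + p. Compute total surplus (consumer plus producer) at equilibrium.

Total surplus = 768

Equilibrium: 254 - 2p = -79 + p gives p* = 111, q* = 32.
Demand choke price: p = 127; supply starts at p = 79.
CS = ½(127 − 111)(32) = 256; PS = ½(111 − 79)(32) = 512.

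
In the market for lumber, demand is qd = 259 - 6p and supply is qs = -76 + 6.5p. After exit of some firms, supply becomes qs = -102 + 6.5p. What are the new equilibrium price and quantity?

Original equilibrium: p* = 26.8, q* = 98.2.
New equilibrium: 259 - 6p = -102 + 6.5p, so 361 = 12.5p and p' = 28.88; q' = 259 − 6(28.88) = 85.72.

p' = 28.88, q' = 85.72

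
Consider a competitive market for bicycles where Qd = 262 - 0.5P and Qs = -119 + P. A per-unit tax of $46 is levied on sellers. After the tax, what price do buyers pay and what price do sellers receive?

Buyers pay 854/3, sellers receive 716/3

Pre-tax equilibrium: P* = 254, Q* = 135.
Tax on sellers shifts supply to Qs = -119 + 1(P − 46) = -165 + P.
262 - 0.5P = -165 + P gives buyer price Pb = 854/3; sellers receive Ps = 854/3 − 46 = 716/3.
New quantity: Q = 262 − 0.5(854/3) = 359/3.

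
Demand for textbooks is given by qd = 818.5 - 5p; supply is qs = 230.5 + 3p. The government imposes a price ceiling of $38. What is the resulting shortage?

Equilibrium price would be p* = 73.5, so the ceiling at 38 binds.
At p = 38: qd = 818.5 − 5(38) = 628.5, qs = 230.5 + 3(38) = 344.5.
Shortage = 628.5 − 344.5 = 284.

Shortage = 284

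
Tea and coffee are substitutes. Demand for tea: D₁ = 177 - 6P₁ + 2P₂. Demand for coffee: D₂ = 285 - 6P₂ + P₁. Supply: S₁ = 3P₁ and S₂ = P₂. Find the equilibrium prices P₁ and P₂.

Market 1: 177 - 6P₁ + 2P₂ = 3P₁ → 9P₁ - 2P₂ = 177.
Market 2: 7P₂ - P₁ = 285.
Eliminating P₂: 7×(1) + 2×(2) gives 61P₁ = 1809, so P₁ = 1809/61.
Back-substitute into (2): P₂ = (285 + 1×1809/61) / 7 = 2742/61.

P₁ = 1809/61, P₂ = 2742/61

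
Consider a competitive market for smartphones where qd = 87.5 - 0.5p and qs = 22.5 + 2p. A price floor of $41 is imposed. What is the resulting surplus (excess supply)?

Equilibrium price would be p* = 26, so the floor at 41 binds.
At p = 41: qd = 67, qs = 104.5.
Surplus = 104.5 − 67 = 37.5.

Surplus = 37.5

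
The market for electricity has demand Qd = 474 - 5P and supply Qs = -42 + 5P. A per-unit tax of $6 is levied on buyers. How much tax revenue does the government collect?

Pre-tax equilibrium: P* = 51.6, Q* = 216.
Tax on buyers shifts demand to Qd = 474 − 5(P + 6) = 444 - 5P.
444 - 5P = -42 + 5P gives seller price Ps = 48.6; buyers pay Pb = 48.6 + 6 = 54.6.
New quantity: Q = 474 − 5(54.6) = 201.
Revenue = 6 × 201 = 1206.

Tax revenue = 1206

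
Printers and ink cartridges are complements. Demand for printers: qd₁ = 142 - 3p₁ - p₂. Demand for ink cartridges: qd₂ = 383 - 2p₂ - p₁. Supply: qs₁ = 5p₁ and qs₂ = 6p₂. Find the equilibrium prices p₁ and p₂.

p₁ = 251/21, p₂ = 974/21

Market 1: 142 - 3p₁ - p₂ = 5p₁ → 8p₁ + p₂ = 142.
Market 2: 8p₂ + p₁ = 383.
Eliminating p₂: 8×(1) − 1×(2) gives 63p₁ = 753, so p₁ = 251/21.
Back-substitute into (2): p₂ = (383 − 1×251/21) / 8 = 974/21.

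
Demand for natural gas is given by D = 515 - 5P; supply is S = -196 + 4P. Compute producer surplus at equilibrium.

Equilibrium: 515 - 5P = -196 + 4P gives P* = 79, Q* = 120.
Supply starts at P = 49 (where S = 0).
PS = ½(79 − 49)(120) = 1800.

Producer surplus = 1800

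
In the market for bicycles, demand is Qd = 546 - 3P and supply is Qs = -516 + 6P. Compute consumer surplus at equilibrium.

Consumer surplus = 6144

Equilibrium: 546 - 3P = -516 + 6P gives P* = 118, Q* = 192.
Demand choke price (Qd = 0): P = 182.
CS = ½(182 − 118)(192) = 6144.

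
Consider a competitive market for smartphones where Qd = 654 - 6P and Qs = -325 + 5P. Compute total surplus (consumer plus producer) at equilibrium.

Total surplus = 2640

Equilibrium: 654 - 6P = -325 + 5P gives P* = 89, Q* = 120.
Demand choke price: P = 109; supply starts at P = 65.
CS = ½(109 − 89)(120) = 1200; PS = ½(89 − 65)(120) = 1440.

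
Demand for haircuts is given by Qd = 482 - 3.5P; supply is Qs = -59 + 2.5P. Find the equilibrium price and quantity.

P* = 541/6, Q* = 1997/12

Set Qd = Qs: 482 - 3.5P = -59 + 2.5P.
541 = 6P, so P* = 541/6.
Q* = 482 − 3.5(541/6) = 1997/12.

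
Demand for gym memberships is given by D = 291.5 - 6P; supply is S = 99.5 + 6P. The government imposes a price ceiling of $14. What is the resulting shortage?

Equilibrium price would be P* = 16, so the ceiling at 14 binds.
At P = 14: D = 291.5 − 6(14) = 207.5, S = 99.5 + 6(14) = 183.5.
Shortage = 207.5 − 183.5 = 24.

Shortage = 24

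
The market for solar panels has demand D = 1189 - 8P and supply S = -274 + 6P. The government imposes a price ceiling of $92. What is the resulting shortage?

Shortage = 175

Equilibrium price would be P* = 104.5, so the ceiling at 92 binds.
At P = 92: D = 1189 − 8(92) = 453, S = -274 + 6(92) = 278.
Shortage = 453 − 278 = 175.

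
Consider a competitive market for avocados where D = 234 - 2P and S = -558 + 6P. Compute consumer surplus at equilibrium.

Consumer surplus = 324

Equilibrium: 234 - 2P = -558 + 6P gives P* = 99, Q* = 36.
Demand choke price (D = 0): P = 117.
CS = ½(117 − 99)(36) = 324.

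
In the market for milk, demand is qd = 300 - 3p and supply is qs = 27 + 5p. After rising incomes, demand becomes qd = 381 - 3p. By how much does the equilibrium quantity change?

Δq = 50.625

Original equilibrium: p* = 34.125, q* = 197.625.
New equilibrium: 381 - 3p = 27 + 5p, so 354 = 8p and p' = 44.25; q' = 381 − 3(44.25) = 248.25.
Change in quantity: 248.25 − 197.625 = 50.625.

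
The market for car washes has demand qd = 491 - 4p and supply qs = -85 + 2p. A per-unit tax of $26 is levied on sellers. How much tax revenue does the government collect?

Tax revenue = 5642/3

Pre-tax equilibrium: p* = 96, q* = 107.
Tax on sellers shifts supply to qs = -85 + 2(p − 26) = -137 + 2p.
491 - 4p = -137 + 2p gives buyer price pb = 314/3; sellers receive ps = 314/3 − 26 = 236/3.
New quantity: q = 491 − 4(314/3) = 217/3.
Revenue = 26 × 217/3 = 5642/3.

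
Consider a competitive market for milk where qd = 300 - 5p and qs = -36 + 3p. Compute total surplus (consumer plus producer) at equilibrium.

Equilibrium: 300 - 5p = -36 + 3p gives p* = 42, q* = 90.
Demand choke price: p = 60; supply starts at p = 12.
CS = ½(60 − 42)(90) = 810; PS = ½(42 − 12)(90) = 1350.

Total surplus = 2160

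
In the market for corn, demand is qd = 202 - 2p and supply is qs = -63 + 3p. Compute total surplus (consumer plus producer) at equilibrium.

Equilibrium: 202 - 2p = -63 + 3p gives p* = 53, q* = 96.
Demand choke price: p = 101; supply starts at p = 21.
CS = ½(101 − 53)(96) = 2304; PS = ½(53 − 21)(96) = 1536.

Total surplus = 3840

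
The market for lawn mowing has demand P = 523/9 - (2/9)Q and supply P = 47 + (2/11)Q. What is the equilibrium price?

P* = 52

Set the two price expressions equal: 523/9 - (2/9)Q = 47 + (2/11)Q.
100/9 = (40/99)Q, so Q* = 27.5.
P* = 523/9 − (2/9)(27.5) = 52.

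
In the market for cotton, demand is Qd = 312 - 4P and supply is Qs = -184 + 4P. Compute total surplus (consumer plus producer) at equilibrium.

Equilibrium: 312 - 4P = -184 + 4P gives P* = 62, Q* = 64.
Demand choke price: P = 78; supply starts at P = 46.
CS = ½(78 − 62)(64) = 512; PS = ½(62 − 46)(64) = 512.

Total surplus = 1024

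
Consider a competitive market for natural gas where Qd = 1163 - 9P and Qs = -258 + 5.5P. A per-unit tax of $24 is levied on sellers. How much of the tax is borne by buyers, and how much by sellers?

Buyers bear 264/29, sellers bear 432/29

Pre-tax equilibrium: P* = 98, Q* = 281.
Tax on sellers shifts supply to Qs = -258 + 5.5(P − 24) = -390 + 5.5P.
1163 - 9P = -390 + 5.5P gives buyer price Pb = 3106/29; sellers receive Ps = 3106/29 − 24 = 2410/29.
New quantity: Q = 1163 − 9(3106/29) = 5773/29.
Buyer burden = 3106/29 − 98 = 264/29; seller burden = 98 − 2410/29 = 432/29.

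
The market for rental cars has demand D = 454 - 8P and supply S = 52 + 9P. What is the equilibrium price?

Set D = S: 454 - 8P = 52 + 9P.
402 = 17P, so P* = 402/17.
Q* = 454 − 8(402/17) = 4502/17.

P* = 402/17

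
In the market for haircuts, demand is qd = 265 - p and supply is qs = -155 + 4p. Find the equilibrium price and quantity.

p* = 84, q* = 181

Set qd = qs: 265 - p = -155 + 4p.
420 = 5p, so p* = 84.
q* = 265 − 1(84) = 181.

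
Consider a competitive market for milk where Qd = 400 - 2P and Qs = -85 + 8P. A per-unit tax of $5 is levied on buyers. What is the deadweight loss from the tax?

Pre-tax equilibrium: P* = 48.5, Q* = 303.
Tax on buyers shifts demand to Qd = 400 − 2(P + 5) = 390 - 2P.
390 - 2P = -85 + 8P gives seller price Ps = 47.5; buyers pay Pb = 47.5 + 5 = 52.5.
New quantity: Q = 400 − 2(52.5) = 295.
DWL = ½ × 5 × (303 − 295) = 20.

Deadweight loss = 20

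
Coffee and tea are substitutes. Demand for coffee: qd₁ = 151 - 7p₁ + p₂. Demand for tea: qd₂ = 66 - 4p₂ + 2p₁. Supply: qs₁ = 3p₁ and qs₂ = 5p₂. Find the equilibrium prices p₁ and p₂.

Market 1: 151 - 7p₁ + p₂ = 3p₁ → 10p₁ - p₂ = 151.
Market 2: 9p₂ - 2p₁ = 66.
Eliminating p₂: 9×(1) + 1×(2) gives 88p₁ = 1425, so p₁ = 1425/88.
Back-substitute into (2): p₂ = (66 + 2×1425/88) / 9 = 481/44.

p₁ = 1425/88, p₂ = 481/44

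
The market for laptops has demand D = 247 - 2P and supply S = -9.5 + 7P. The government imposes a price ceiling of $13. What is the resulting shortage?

Shortage = 139.5

Equilibrium price would be P* = 28.5, so the ceiling at 13 binds.
At P = 13: D = 247 − 2(13) = 221, S = -9.5 + 7(13) = 81.5.
Shortage = 221 − 81.5 = 139.5.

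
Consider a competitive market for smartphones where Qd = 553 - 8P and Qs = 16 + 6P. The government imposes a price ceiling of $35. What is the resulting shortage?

Equilibrium price would be P* = 537/14, so the ceiling at 35 binds.
At P = 35: Qd = 553 − 8(35) = 273, Qs = 16 + 6(35) = 226.
Shortage = 273 − 226 = 47.

Shortage = 47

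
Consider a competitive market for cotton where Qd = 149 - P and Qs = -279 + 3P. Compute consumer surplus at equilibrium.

Consumer surplus = 882

Equilibrium: 149 - P = -279 + 3P gives P* = 107, Q* = 42.
Demand choke price (Qd = 0): P = 149.
CS = ½(149 − 107)(42) = 882.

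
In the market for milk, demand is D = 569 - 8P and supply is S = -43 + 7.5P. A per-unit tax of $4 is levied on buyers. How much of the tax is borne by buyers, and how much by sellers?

Buyers bear 60/31, sellers bear 64/31

Pre-tax equilibrium: P* = 1224/31, Q* = 7847/31.
Tax on buyers shifts demand to D = 569 − 8(P + 4) = 537 - 8P.
537 - 8P = -43 + 7.5P gives seller price Ps = 1160/31; buyers pay Pb = 1160/31 + 4 = 1284/31.
New quantity: Q = 569 − 8(1284/31) = 7367/31.
Buyer burden = 1284/31 − 1224/31 = 60/31; seller burden = 1224/31 − 1160/31 = 64/31.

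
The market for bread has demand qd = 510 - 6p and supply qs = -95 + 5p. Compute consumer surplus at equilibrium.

Equilibrium: 510 - 6p = -95 + 5p gives p* = 55, q* = 180.
Demand choke price (qd = 0): p = 85.
CS = ½(85 − 55)(180) = 2700.

Consumer surplus = 2700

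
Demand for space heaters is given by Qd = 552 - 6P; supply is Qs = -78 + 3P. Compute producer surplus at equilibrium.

Producer surplus = 2904

Equilibrium: 552 - 6P = -78 + 3P gives P* = 70, Q* = 132.
Supply starts at P = 26 (where Qs = 0).
PS = ½(70 − 26)(132) = 2904.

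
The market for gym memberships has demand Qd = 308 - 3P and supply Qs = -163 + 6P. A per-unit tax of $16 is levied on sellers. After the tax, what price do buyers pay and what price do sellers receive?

Pre-tax equilibrium: P* = 157/3, Q* = 151.
Tax on sellers shifts supply to Qs = -163 + 6(P − 16) = -259 + 6P.
308 - 3P = -259 + 6P gives buyer price Pb = 63; sellers receive Ps = 63 − 16 = 47.
New quantity: Q = 308 − 3(63) = 119.

Buyers pay $63, sellers receive $47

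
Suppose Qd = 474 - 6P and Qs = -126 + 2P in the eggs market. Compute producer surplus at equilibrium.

Equilibrium: 474 - 6P = -126 + 2P gives P* = 75, Q* = 24.
Supply starts at P = 63 (where Qs = 0).
PS = ½(75 − 63)(24) = 144.

Producer surplus = 144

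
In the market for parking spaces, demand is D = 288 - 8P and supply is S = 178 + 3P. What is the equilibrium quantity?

Q* = 208

Set D = S: 288 - 8P = 178 + 3P.
110 = 11P, so P* = 10.
Q* = 288 − 8(10) = 208.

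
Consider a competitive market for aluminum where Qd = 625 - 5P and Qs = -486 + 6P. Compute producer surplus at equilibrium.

Producer surplus = 1200

Equilibrium: 625 - 5P = -486 + 6P gives P* = 101, Q* = 120.
Supply starts at P = 81 (where Qs = 0).
PS = ½(101 − 81)(120) = 1200.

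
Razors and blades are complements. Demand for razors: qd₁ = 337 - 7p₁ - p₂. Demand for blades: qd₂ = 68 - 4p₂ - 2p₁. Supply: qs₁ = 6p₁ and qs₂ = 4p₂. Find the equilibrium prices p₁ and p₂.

Market 1: 337 - 7p₁ - p₂ = 6p₁ → 13p₁ + p₂ = 337.
Market 2: 8p₂ + 2p₁ = 68.
Eliminating p₂: 8×(1) − 1×(2) gives 102p₁ = 2628, so p₁ = 438/17.
Back-substitute into (2): p₂ = (68 − 2×438/17) / 8 = 35/17.

p₁ = 438/17, p₂ = 35/17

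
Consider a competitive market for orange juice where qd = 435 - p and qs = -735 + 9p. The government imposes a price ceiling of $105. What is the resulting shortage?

Shortage = 120

Equilibrium price would be p* = 117, so the ceiling at 105 binds.
At p = 105: qd = 435 − 1(105) = 330, qs = -735 + 9(105) = 210.
Shortage = 330 − 210 = 120.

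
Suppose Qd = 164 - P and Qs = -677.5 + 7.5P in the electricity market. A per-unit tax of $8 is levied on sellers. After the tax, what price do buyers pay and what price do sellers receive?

Pre-tax equilibrium: P* = 99, Q* = 65.
Tax on sellers shifts supply to Qs = -677.5 + 7.5(P − 8) = -737.5 + 7.5P.
164 - P = -737.5 + 7.5P gives buyer price Pb = 1803/17; sellers receive Ps = 1803/17 − 8 = 1667/17.
New quantity: Q = 164 − 1(1803/17) = 985/17.

Buyers pay 1803/17, sellers receive 1667/17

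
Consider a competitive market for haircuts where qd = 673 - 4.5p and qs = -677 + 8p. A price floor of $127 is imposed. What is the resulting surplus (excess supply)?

Surplus = 237.5

Equilibrium price would be p* = 108, so the floor at 127 binds.
At p = 127: qd = 101.5, qs = 339.
Surplus = 339 − 101.5 = 237.5.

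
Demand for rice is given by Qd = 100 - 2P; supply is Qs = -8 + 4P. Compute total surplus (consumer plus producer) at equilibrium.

Equilibrium: 100 - 2P = -8 + 4P gives P* = 18, Q* = 64.
Demand choke price: P = 50; supply starts at P = 2.
CS = ½(50 − 18)(64) = 1024; PS = ½(18 − 2)(64) = 512.

Total surplus = 1536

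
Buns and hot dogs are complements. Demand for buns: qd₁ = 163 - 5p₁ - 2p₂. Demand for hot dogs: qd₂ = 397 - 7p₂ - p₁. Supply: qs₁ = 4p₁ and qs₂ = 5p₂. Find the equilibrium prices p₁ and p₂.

p₁ = 581/53, p₂ = 1705/53

Market 1: 163 - 5p₁ - 2p₂ = 4p₁ → 9p₁ + 2p₂ = 163.
Market 2: 12p₂ + p₁ = 397.
Eliminating p₂: 12×(1) − 2×(2) gives 106p₁ = 1162, so p₁ = 581/53.
Back-substitute into (2): p₂ = (397 − 1×581/53) / 12 = 1705/53.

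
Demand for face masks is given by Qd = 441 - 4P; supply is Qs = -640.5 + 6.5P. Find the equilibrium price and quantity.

P* = 103, Q* = 29

Set Qd = Qs: 441 - 4P = -640.5 + 6.5P.
1081.5 = 10.5P, so P* = 103.
Q* = 441 − 4(103) = 29.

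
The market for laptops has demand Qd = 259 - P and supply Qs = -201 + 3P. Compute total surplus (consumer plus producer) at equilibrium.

Total surplus = 13824

Equilibrium: 259 - P = -201 + 3P gives P* = 115, Q* = 144.
Demand choke price: P = 259; supply starts at P = 67.
CS = ½(259 − 115)(144) = 10368; PS = ½(115 − 67)(144) = 3456.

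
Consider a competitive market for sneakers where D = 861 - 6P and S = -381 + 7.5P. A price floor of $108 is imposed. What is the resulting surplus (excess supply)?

Equilibrium price would be P* = 92, so the floor at 108 binds.
At P = 108: D = 213, S = 429.
Surplus = 429 − 213 = 216.

Surplus = 216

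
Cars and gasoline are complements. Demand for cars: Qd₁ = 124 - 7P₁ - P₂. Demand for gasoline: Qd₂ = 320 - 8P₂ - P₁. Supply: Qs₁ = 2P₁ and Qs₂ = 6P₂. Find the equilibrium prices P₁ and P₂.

P₁ = 11.328, P₂ = 22.048

Market 1: 124 - 7P₁ - P₂ = 2P₁ → 9P₁ + P₂ = 124.
Market 2: 14P₂ + P₁ = 320.
Eliminating P₂: 14×(1) − 1×(2) gives 125P₁ = 1416, so P₁ = 11.328.
Back-substitute into (2): P₂ = (320 − 1×11.328) / 14 = 22.048.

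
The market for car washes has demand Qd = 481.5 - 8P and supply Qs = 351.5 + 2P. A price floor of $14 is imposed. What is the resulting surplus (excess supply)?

Surplus = 10

Equilibrium price would be P* = 13, so the floor at 14 binds.
At P = 14: Qd = 369.5, Qs = 379.5.
Surplus = 379.5 − 369.5 = 10.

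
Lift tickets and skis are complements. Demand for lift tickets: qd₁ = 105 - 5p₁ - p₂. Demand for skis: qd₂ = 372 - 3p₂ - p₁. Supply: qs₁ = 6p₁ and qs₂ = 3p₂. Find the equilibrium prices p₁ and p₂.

Market 1: 105 - 5p₁ - p₂ = 6p₁ → 11p₁ + p₂ = 105.
Market 2: 6p₂ + p₁ = 372.
Eliminating p₂: 6×(1) − 1×(2) gives 65p₁ = 258, so p₁ = 258/65.
Back-substitute into (2): p₂ = (372 − 1×258/65) / 6 = 3987/65.

p₁ = 258/65, p₂ = 3987/65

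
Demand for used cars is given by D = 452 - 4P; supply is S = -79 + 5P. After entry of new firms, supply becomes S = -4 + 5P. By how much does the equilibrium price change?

ΔP = -25/3

Original equilibrium: P* = 59, Q* = 216.
New equilibrium: 452 - 4P = -4 + 5P, so 456 = 9P and P' = 152/3; Q' = 452 − 4(152/3) = 748/3.
Change in price: 152/3 − 59 = -25/3.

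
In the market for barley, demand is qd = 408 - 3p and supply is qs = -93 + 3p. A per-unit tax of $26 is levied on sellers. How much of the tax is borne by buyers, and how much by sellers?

Buyers bear $13, sellers bear $13

Pre-tax equilibrium: p* = 83.5, q* = 157.5.
Tax on sellers shifts supply to qs = -93 + 3(p − 26) = -171 + 3p.
408 - 3p = -171 + 3p gives buyer price pb = 96.5; sellers receive ps = 96.5 − 26 = 70.5.
New quantity: q = 408 − 3(96.5) = 118.5.
Buyer burden = 96.5 − 83.5 = 13; seller burden = 83.5 − 70.5 = 13.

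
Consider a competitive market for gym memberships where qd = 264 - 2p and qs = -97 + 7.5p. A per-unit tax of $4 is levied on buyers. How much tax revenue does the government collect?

Tax revenue = 13808/19

Pre-tax equilibrium: p* = 38, q* = 188.
Tax on buyers shifts demand to qd = 264 − 2(p + 4) = 256 - 2p.
256 - 2p = -97 + 7.5p gives seller price ps = 706/19; buyers pay pb = 706/19 + 4 = 782/19.
New quantity: q = 264 − 2(782/19) = 3452/19.
Revenue = 4 × 3452/19 = 13808/19.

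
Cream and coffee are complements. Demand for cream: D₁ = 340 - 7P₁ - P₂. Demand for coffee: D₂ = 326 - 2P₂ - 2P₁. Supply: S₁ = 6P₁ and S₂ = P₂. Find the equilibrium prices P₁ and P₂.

P₁ = 694/37, P₂ = 3558/37

Market 1: 340 - 7P₁ - P₂ = 6P₁ → 13P₁ + P₂ = 340.
Market 2: 3P₂ + 2P₁ = 326.
Eliminating P₂: 3×(1) − 1×(2) gives 37P₁ = 694, so P₁ = 694/37.
Back-substitute into (2): P₂ = (326 − 2×694/37) / 3 = 3558/37.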